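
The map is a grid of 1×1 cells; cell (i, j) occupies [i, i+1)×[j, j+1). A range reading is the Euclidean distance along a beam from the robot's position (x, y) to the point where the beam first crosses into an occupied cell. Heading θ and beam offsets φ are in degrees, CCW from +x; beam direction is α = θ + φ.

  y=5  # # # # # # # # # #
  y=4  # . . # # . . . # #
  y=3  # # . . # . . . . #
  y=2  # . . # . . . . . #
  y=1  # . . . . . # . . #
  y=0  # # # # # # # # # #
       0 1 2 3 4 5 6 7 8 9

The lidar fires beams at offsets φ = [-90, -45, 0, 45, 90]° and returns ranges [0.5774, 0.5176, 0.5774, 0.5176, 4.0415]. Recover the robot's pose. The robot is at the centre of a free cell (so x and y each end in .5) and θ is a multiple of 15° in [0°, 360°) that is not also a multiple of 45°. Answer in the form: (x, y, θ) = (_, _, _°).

The pose lattice has 25·16 = 400 candidates. Test each by forward raycasting.
  (8.5, 3.5, 15°): beam 1 = 1.9319 ≠ 0.5774 ✗
  (7.5, 2.5, 255°): beam 1 = 2.5882 ≠ 0.5774 ✗
  (3.5, 1.5, 105°): beam 1 = 5.6940 ≠ 0.5774 ✗
  …
  (5.5, 1.5, 330°): r_1=0.5774, r_2=0.5176, r_3=0.5774, r_4=0.5176, r_5=4.0415 — all match ✓
Only this pose fits every beam.

(x, y, θ) = (5.5, 1.5, 330°)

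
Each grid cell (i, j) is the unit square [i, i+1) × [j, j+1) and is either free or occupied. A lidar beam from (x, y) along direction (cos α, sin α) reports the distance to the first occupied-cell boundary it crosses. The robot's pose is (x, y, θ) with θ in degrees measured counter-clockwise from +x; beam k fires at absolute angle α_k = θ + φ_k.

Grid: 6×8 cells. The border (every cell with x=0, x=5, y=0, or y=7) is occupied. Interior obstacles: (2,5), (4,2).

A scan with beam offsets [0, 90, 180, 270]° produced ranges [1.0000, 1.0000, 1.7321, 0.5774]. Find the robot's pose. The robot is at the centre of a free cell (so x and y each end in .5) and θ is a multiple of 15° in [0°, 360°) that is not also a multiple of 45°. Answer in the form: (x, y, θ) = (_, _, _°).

(x, y, θ) = (3.5, 6.5, 150°)

The pose lattice has 22·16 = 352 candidates. Test each by forward raycasting.
  (3.5, 1.5, 210°): beam 2 = 0.5774 ≠ 1.0000 ✗
  (4.5, 6.5, 195°): beam 1 = 1.9319 ≠ 1.0000 ✗
  (4.5, 1.5, 240°): beam 1 = 0.5774 ≠ 1.0000 ✗
  …
  (3.5, 6.5, 150°): r_1=1.0000, r_2=1.0000, r_3=1.7321, r_4=0.5774 — all match ✓
Only this pose fits every beam.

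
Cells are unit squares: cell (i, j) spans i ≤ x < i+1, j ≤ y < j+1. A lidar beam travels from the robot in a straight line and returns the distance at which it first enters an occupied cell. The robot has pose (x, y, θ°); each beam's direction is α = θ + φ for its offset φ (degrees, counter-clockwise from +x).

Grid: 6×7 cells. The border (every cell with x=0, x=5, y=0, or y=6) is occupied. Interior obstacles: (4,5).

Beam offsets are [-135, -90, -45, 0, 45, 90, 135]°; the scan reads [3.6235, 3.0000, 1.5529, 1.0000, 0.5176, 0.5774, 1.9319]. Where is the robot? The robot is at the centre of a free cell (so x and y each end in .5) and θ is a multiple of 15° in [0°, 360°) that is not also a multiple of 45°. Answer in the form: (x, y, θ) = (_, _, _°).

(x, y, θ) = (4.5, 2.5, 300°)

Enumerate (i+0.5, j+0.5, θ) over the 19 free cells and 16 admissible headings. For each, cast all 7 beams and compare to the given ranges.
  (2.5, 5.5, 285°): beam 1 = 1.0000 ≠ 3.6235 ✗
  (3.5, 4.5, 150°): beam 1 = 1.5529 ≠ 3.6235 ✗
  (1.5, 2.5, 210°): beam 2 = 1.0000 ≠ 3.0000 ✗
  (2.5, 1.5, 120°): beam 1 = 1.9319 ≠ 3.6235 ✗
  …
  (4.5, 2.5, 300°): r_1=3.6235, r_2=3.0000, r_3=1.5529, r_4=1.0000, r_5=0.5176, r_6=0.5774, r_7=1.9319 — all match ✓
Only this pose fits every beam.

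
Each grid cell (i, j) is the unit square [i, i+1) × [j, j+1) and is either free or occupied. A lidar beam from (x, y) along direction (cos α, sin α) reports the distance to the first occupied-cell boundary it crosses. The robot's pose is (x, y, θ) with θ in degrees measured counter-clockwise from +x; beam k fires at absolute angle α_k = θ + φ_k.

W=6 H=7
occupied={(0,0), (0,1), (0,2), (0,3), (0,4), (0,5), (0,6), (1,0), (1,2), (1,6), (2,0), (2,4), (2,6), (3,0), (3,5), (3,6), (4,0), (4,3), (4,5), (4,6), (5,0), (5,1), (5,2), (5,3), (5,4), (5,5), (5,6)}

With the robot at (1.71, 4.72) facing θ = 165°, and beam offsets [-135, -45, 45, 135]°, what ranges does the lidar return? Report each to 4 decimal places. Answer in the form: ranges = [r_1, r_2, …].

ranges = [0.3349, 1.4200, 0.8198, 0.5800]

beam 1: φ=-135°, α=30°
  direction (0.8660, 0.5000); cell (1,4); t to first gridline: x 0.3349, y 0.5600 (then +1.1547 / +2.0000)
    (2,4) via x @ 0.3349  # hit
  → r_1 = 0.3349
beam 2: φ=-45°, α=120°
  direction (-0.5000, 0.8660); cell (1,4); t to first gridline: x 1.4200, y 0.3233 (then +2.0000 / +1.1547)
    (1,5) via y @ 0.3233
    (0,5) via x @ 1.4200  # hit
  → r_2 = 1.4200
beam 3: φ=45°, α=210°
  direction (-0.8660, -0.5000); cell (1,4); t to first gridline: x 0.8198, y 1.4400 (then +1.1547 / +2.0000)
    (0,4) via x @ 0.8198  # hit
  → r_3 = 0.8198
beam 4: φ=135°, α=300°
  direction (0.5000, -0.8660); cell (1,4); t to first gridline: x 0.5800, y 0.8314 (then +2.0000 / +1.1547)
    (2,4) via x @ 0.5800  # hit
  → r_4 = 0.5800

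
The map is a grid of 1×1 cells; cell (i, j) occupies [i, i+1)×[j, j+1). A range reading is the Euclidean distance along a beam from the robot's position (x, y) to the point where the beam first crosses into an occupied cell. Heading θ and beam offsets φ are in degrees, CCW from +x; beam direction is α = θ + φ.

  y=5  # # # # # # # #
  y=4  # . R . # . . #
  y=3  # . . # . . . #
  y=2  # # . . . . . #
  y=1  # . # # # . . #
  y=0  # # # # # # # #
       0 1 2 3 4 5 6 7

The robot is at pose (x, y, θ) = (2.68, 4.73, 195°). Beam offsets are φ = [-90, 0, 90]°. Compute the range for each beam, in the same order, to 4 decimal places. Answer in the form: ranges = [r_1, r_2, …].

ranges = [0.2795, 1.7393, 1.2364]

beam 1: φ=-90°, α=105°
  direction (-0.2588, 0.9659); cell (2,4); t to first gridline: x 2.6273, y 0.2795 (then +3.8637 / +1.0353)
    (2,5) via y @ 0.2795  # hit
  → r_1 = 0.2795
beam 2: φ=0°, α=195°
  direction (-0.9659, -0.2588); cell (2,4); t to first gridline: x 0.7040, y 2.8205 (then +1.0353 / +3.8637)
    (1,4) via x @ 0.7040
    (0,4) via x @ 1.7393  # hit
  → r_2 = 1.7393
beam 3: φ=90°, α=285°
  direction (0.2588, -0.9659); cell (2,4); t to first gridline: x 1.2364, y 0.7558 (then +3.8637 / +1.0353)
    (2,3) via y @ 0.7558
    (3,3) via x @ 1.2364  # hit
  → r_3 = 1.2364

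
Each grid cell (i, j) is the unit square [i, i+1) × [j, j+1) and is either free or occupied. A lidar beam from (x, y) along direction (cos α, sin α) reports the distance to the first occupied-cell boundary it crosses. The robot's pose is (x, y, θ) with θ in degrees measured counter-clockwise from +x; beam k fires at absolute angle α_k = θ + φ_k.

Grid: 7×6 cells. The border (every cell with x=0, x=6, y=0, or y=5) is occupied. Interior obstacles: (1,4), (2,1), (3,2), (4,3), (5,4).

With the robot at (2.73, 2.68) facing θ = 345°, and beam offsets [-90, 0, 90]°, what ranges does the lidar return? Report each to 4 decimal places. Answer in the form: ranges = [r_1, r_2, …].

ranges = [0.7040, 0.2795, 2.4018]

beam 1: φ=-90°, α=255°
  d=(-0.2588,-0.9659)  start (2,2)  tX=2.8205 tY=0.7040  stride 1/|dx|=3.8637 1/|dy|=1.0353
    cross y-line → (2,1), t=0.7040 (wall)
  → r_1 = 0.7040
beam 2: φ=0°, α=345°
  d=(0.9659,-0.2588)  start (2,2)  tX=0.2795 tY=2.6273  stride 1/|dx|=1.0353 1/|dy|=3.8637
    cross x-line → (3,2), t=0.2795 (wall)
  → r_2 = 0.2795
beam 3: φ=90°, α=75°
  d=(0.2588,0.9659)  start (2,2)  tX=1.0432 tY=0.3313  stride 1/|dx|=3.8637 1/|dy|=1.0353
    cross y-line → (2,3), t=0.3313
    cross x-line → (3,3), t=1.0432
    cross y-line → (3,4), t=1.3666
    cross y-line → (3,5), t=2.4018 (wall)
  → r_3 = 2.4018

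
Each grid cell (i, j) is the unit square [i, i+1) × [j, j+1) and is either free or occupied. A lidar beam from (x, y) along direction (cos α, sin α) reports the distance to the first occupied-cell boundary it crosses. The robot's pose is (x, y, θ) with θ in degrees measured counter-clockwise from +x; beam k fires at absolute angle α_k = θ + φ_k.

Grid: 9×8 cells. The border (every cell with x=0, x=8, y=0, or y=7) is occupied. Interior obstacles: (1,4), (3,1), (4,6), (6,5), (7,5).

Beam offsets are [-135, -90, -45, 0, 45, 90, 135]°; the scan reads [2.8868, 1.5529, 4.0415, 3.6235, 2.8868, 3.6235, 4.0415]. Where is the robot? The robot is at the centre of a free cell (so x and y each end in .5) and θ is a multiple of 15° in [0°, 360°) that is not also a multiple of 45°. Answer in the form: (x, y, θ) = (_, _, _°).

The pose lattice has 37·16 = 592 candidates. Test each by forward raycasting.
  (7.5, 2.5, 105°): beam 1 = 0.5774 ≠ 2.8868 ✗
  (2.5, 6.5, 15°): beam 1 = 1.7321 ≠ 2.8868 ✗
  (1.5, 3.5, 105°): beam 1 = 5.0000 ≠ 2.8868 ✗
  (5.5, 6.5, 285°): beam 1 = 0.5774 ≠ 2.8868 ✗
  …
  (4.5, 4.5, 195°): r_1=2.8868, r_2=1.5529, r_3=4.0415, r_4=3.6235, r_5=2.8868, r_6=3.6235, r_7=4.0415 — all match ✓
Only this pose fits every beam.

(x, y, θ) = (4.5, 4.5, 195°)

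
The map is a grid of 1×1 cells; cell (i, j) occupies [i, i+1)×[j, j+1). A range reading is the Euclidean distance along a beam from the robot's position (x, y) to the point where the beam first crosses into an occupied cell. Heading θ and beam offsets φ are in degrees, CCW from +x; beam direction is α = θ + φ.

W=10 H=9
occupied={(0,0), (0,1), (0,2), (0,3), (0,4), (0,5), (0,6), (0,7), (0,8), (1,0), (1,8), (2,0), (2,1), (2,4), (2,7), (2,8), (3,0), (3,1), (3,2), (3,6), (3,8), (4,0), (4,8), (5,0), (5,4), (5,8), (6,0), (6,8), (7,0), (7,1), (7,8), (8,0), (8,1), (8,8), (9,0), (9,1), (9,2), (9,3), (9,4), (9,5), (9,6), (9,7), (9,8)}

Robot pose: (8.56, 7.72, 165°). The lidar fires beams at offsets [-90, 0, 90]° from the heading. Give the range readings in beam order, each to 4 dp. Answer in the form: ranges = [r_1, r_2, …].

ranges = [0.2899, 1.0818, 5.9218]

beam 1: φ=-90°, α=75°
  dir = (cos 75°, sin 75°) = (0.2588, 0.9659); from cell (8,7)
  next x-line at t=1.7000, next y-line at t=0.2899; Δt_x=3.8637, Δt_y=1.0353
    y: enter (8,8) at t=0.2899 ← occupied
  → r_1 = 0.2899
beam 2: φ=0°, α=165°
  dir = (cos 165°, sin 165°) = (-0.9659, 0.2588); from cell (8,7)
  next x-line at t=0.5798, next y-line at t=1.0818; Δt_x=1.0353, Δt_y=3.8637
    x: enter (7,7) at t=0.5798
    y: enter (7,8) at t=1.0818 ← occupied
  → r_2 = 1.0818
beam 3: φ=90°, α=255°
  dir = (cos 255°, sin 255°) = (-0.2588, -0.9659); from cell (8,7)
  next x-line at t=2.1637, next y-line at t=0.7454; Δt_x=3.8637, Δt_y=1.0353
    y: enter (8,6) at t=0.7454
    y: enter (8,5) at t=1.7807
    x: enter (7,5) at t=2.1637
    y: enter (7,4) at t=2.8160
    y: enter (7,3) at t=3.8512
    y: enter (7,2) at t=4.8865
    y: enter (7,1) at t=5.9218 ← occupied
  → r_3 = 5.9218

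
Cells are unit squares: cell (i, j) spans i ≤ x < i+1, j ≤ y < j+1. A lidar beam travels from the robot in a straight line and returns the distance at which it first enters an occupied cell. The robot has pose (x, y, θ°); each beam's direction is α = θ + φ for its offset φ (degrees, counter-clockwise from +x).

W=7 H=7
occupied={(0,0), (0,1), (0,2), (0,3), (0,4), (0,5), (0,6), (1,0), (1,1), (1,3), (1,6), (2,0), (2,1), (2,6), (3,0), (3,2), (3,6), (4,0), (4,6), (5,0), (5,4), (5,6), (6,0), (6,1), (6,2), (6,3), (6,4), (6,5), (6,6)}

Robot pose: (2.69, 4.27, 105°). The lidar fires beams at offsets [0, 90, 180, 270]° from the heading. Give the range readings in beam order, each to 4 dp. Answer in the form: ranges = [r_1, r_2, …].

beam 1: φ=0°, α=105°
  cosα=-0.2588 sinα=0.9659 | (2,4) | tMaxX 2.6660 tMaxY 0.7558 | tΔX 3.8637 tΔY 1.0353
    t=0.7558 [y] (2,5)
    t=1.7910 [y] (2,6) — stop
  → r_1 = 1.7910
beam 2: φ=90°, α=195°
  cosα=-0.9659 sinα=-0.2588 | (2,4) | tMaxX 0.7143 tMaxY 1.0432 | tΔX 1.0353 tΔY 3.8637
    t=0.7143 [x] (1,4)
    t=1.0432 [y] (1,3) — stop
  → r_2 = 1.0432
beam 3: φ=180°, α=285°
  cosα=0.2588 sinα=-0.9659 | (2,4) | tMaxX 1.1977 tMaxY 0.2795 | tΔX 3.8637 tΔY 1.0353
    t=0.2795 [y] (2,3)
    t=1.1977 [x] (3,3)
    t=1.3148 [y] (3,2) — stop
  → r_3 = 1.3148
beam 4: φ=270°, α=15°
  cosα=0.9659 sinα=0.2588 | (2,4) | tMaxX 0.3209 tMaxY 2.8205 | tΔX 1.0353 tΔY 3.8637
    t=0.3209 [x] (3,4)
    t=1.3562 [x] (4,4)
    t=2.3915 [x] (5,4) — stop
  → r_4 = 2.3915

ranges = [1.7910, 1.0432, 1.3148, 2.3915]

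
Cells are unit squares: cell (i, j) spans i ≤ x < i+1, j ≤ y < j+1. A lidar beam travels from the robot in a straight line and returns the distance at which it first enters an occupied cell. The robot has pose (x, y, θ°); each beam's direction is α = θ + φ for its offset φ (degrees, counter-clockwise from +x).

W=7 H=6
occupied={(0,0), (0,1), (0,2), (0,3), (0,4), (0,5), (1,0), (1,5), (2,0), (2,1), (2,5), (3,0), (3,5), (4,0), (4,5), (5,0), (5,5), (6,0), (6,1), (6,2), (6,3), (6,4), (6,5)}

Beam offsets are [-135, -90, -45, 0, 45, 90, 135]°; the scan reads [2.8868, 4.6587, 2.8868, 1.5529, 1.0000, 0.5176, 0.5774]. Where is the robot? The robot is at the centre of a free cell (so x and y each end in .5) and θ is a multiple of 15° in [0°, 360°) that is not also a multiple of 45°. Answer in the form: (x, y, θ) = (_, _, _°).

The pose lattice has 19·16 = 304 candidates. Test each by forward raycasting.
  (5.5, 2.5, 30°): beam 1 = 1.5529 ≠ 2.8868 ✗
  (4.5, 1.5, 60°): beam 1 = 0.5176 ≠ 2.8868 ✗
  (4.5, 2.5, 210°): beam 1 = 2.5882 ≠ 2.8868 ✗
  …
  (5.5, 2.5, 255°): r_1=2.8868, r_2=4.6587, r_3=2.8868, r_4=1.5529, r_5=1.0000, r_6=0.5176, r_7=0.5774 — all match ✓
Only this pose fits every beam.

(x, y, θ) = (5.5, 2.5, 255°)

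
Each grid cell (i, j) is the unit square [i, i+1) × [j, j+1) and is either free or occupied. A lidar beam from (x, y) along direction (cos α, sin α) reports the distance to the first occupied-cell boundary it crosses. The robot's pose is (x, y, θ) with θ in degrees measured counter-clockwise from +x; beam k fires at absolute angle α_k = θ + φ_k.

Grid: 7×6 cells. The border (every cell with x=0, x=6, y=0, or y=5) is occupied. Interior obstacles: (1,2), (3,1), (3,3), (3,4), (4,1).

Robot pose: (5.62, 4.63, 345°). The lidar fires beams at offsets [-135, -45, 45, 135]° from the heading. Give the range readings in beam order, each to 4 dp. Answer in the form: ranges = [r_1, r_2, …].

beam 1: φ=-135°, α=210°
  cosα=-0.8660 sinα=-0.5000 | (5,4) | tMaxX 0.7159 tMaxY 1.2600 | tΔX 1.1547 tΔY 2.0000
    t=0.7159 [x] (4,4)
    t=1.2600 [y] (4,3)
    t=1.8706 [x] (3,3) — stop
  → r_1 = 1.8706
beam 2: φ=-45°, α=300°
  cosα=0.5000 sinα=-0.8660 | (5,4) | tMaxX 0.7600 tMaxY 0.7275 | tΔX 2.0000 tΔY 1.1547
    t=0.7275 [y] (5,3)
    t=0.7600 [x] (6,3) — stop
  → r_2 = 0.7600
beam 3: φ=45°, α=30°
  cosα=0.8660 sinα=0.5000 | (5,4) | tMaxX 0.4388 tMaxY 0.7400 | tΔX 1.1547 tΔY 2.0000
    t=0.4388 [x] (6,4) — stop
  → r_3 = 0.4388
beam 4: φ=135°, α=120°
  cosα=-0.5000 sinα=0.8660 | (5,4) | tMaxX 1.2400 tMaxY 0.4272 | tΔX 2.0000 tΔY 1.1547
    t=0.4272 [y] (5,5) — stop
  → r_4 = 0.4272

ranges = [1.8706, 0.7600, 0.4388, 0.4272]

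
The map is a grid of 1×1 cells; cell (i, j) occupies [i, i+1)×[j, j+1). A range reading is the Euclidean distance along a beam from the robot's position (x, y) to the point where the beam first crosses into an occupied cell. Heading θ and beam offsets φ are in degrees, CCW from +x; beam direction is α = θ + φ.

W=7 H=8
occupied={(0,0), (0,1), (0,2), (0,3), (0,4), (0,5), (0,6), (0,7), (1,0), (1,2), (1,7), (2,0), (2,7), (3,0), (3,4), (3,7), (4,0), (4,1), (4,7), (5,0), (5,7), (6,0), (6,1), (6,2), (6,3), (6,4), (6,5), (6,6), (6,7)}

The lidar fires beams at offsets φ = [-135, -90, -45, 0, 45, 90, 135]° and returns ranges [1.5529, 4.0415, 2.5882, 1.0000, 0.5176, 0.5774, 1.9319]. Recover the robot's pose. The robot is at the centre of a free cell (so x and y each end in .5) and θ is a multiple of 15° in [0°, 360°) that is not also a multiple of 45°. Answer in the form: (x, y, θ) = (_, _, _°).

The pose lattice has 27·16 = 432 candidates. Test each by forward raycasting.
  (3.5, 2.5, 210°): beam 2 = 5.0000 ≠ 4.0415 ✗
  (2.5, 6.5, 105°): beam 1 = 4.0415 ≠ 1.5529 ✗
  (5.5, 3.5, 255°): beam 1 = 4.0415 ≠ 1.5529 ✗
  (5.5, 1.5, 210°): beam 1 = 1.9319 ≠ 1.5529 ✗
  …
  (5.5, 4.5, 300°): r_1=1.5529, r_2=4.0415, r_3=2.5882, r_4=1.0000, r_5=0.5176, r_6=0.5774, r_7=1.9319 — all match ✓
No second candidate reproduces the full scan.

(x, y, θ) = (5.5, 4.5, 300°)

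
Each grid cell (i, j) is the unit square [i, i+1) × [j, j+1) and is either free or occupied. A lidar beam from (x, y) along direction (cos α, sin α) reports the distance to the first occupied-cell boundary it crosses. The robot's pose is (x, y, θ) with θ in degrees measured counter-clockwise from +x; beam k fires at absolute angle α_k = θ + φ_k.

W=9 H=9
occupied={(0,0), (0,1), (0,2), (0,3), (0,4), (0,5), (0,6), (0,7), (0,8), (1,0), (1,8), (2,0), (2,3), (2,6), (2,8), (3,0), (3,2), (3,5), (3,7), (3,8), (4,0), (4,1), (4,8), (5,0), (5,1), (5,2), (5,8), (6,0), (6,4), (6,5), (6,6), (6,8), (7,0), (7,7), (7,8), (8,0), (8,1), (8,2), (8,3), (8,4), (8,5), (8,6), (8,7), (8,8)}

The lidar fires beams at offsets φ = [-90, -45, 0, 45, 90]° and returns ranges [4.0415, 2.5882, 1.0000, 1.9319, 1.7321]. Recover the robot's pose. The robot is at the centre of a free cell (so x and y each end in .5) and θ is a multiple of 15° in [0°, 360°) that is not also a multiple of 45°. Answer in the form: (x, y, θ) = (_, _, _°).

(x, y, θ) = (4.5, 4.5, 150°)

Enumerate (i+0.5, j+0.5, θ) over the 37 free cells and 16 admissible headings. For each, cast all 5 beams and compare to the given ranges.
  (6.5, 2.5, 345°): beam 1 = 1.5529 ≠ 4.0415 ✗
  (4.5, 6.5, 150°): beam 1 = 1.7321 ≠ 4.0415 ✗
  (7.5, 1.5, 240°): beam 1 = 1.7321 ≠ 4.0415 ✗
  …
  (4.5, 4.5, 150°): r_1=4.0415, r_2=2.5882, r_3=1.0000, r_4=1.9319, r_5=1.7321 — all match ✓
Only this pose fits every beam.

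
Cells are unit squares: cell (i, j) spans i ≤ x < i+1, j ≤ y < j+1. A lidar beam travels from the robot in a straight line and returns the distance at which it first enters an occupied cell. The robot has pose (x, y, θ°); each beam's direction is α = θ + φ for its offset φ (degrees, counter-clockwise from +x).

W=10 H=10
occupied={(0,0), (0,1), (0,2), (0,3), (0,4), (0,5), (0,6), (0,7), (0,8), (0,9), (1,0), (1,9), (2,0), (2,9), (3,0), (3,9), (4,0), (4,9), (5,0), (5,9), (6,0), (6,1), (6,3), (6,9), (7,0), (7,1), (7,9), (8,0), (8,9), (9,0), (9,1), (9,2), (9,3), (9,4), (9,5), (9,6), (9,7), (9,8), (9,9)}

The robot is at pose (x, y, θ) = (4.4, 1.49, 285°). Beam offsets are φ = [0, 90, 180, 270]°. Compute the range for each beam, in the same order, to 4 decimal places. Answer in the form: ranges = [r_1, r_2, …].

ranges = [0.5073, 1.6564, 7.7749, 1.8932]

beam 1: φ=0°, α=285°
  d=(0.2588,-0.9659)  start (4,1)  tX=2.3182 tY=0.5073  stride 1/|dx|=3.8637 1/|dy|=1.0353
    cross y-line → (4,0), t=0.5073 (wall)
  → r_1 = 0.5073
beam 2: φ=90°, α=15°
  d=(0.9659,0.2588)  start (4,1)  tX=0.6212 tY=1.9705  stride 1/|dx|=1.0353 1/|dy|=3.8637
    cross x-line → (5,1), t=0.6212
    cross x-line → (6,1), t=1.6564 (wall)
  → r_2 = 1.6564
beam 3: φ=180°, α=105°
  d=(-0.2588,0.9659)  start (4,1)  tX=1.5455 tY=0.5280  stride 1/|dx|=3.8637 1/|dy|=1.0353
    cross y-line → (4,2), t=0.5280
    cross x-line → (3,2), t=1.5455
    cross y-line → (3,3), t=1.5633
    cross y-line → (3,4), t=2.5985
    cross y-line → (3,5), t=3.6338
    cross y-line → (3,6), t=4.6691
    cross x-line → (2,6), t=5.4092
    cross y-line → (2,7), t=5.7044
    cross y-line → (2,8), t=6.7396
    cross y-line → (2,9), t=7.7749 (wall)
  → r_3 = 7.7749
beam 4: φ=270°, α=195°
  d=(-0.9659,-0.2588)  start (4,1)  tX=0.4141 tY=1.8932  stride 1/|dx|=1.0353 1/|dy|=3.8637
    cross x-line → (3,1), t=0.4141
    cross x-line → (2,1), t=1.4494
    cross y-line → (2,0), t=1.8932 (wall)
  → r_4 = 1.8932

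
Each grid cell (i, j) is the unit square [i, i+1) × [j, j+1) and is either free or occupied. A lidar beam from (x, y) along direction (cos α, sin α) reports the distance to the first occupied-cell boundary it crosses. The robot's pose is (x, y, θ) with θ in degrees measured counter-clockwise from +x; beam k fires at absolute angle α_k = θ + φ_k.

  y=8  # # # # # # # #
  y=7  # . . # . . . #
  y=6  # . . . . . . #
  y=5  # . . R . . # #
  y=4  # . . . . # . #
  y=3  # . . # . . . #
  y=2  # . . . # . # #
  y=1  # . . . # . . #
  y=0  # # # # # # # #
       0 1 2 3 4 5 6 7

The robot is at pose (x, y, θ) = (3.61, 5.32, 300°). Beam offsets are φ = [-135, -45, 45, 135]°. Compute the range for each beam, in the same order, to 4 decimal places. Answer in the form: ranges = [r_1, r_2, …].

ranges = [2.7021, 1.3666, 1.4390, 2.7745]

beam 1: φ=-135°, α=165°
  d=(-0.9659,0.2588)  start (3,5)  tX=0.6315 tY=2.6273  stride 1/|dx|=1.0353 1/|dy|=3.8637
    cross x-line → (2,5), t=0.6315
    cross x-line → (1,5), t=1.6668
    cross y-line → (1,6), t=2.6273
    cross x-line → (0,6), t=2.7021 (wall)
  → r_1 = 2.7021
beam 2: φ=-45°, α=255°
  d=(-0.2588,-0.9659)  start (3,5)  tX=2.3569 tY=0.3313  stride 1/|dx|=3.8637 1/|dy|=1.0353
    cross y-line → (3,4), t=0.3313
    cross y-line → (3,3), t=1.3666 (wall)
  → r_2 = 1.3666
beam 3: φ=45°, α=345°
  d=(0.9659,-0.2588)  start (3,5)  tX=0.4038 tY=1.2364  stride 1/|dx|=1.0353 1/|dy|=3.8637
    cross x-line → (4,5), t=0.4038
    cross y-line → (4,4), t=1.2364
    cross x-line → (5,4), t=1.4390 (wall)
  → r_3 = 1.4390
beam 4: φ=135°, α=75°
  d=(0.2588,0.9659)  start (3,5)  tX=1.5068 tY=0.7040  stride 1/|dx|=3.8637 1/|dy|=1.0353
    cross y-line → (3,6), t=0.7040
    cross x-line → (4,6), t=1.5068
    cross y-line → (4,7), t=1.7393
    cross y-line → (4,8), t=2.7745 (wall)
  → r_4 = 2.7745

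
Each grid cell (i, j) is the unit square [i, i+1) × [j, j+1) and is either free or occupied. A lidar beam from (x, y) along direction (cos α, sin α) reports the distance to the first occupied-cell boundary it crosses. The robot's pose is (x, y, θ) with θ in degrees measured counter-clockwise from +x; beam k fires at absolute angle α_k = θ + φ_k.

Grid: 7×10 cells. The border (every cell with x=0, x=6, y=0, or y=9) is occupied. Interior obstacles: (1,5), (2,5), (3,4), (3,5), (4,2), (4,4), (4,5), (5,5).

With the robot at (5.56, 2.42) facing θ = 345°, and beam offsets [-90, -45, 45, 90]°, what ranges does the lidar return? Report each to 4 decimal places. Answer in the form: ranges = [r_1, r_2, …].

ranges = [1.4701, 0.8800, 0.5081, 1.7000]

beam 1: φ=-90°, α=255°
  d=(-0.2588,-0.9659)  start (5,2)  tX=2.1637 tY=0.4348  stride 1/|dx|=3.8637 1/|dy|=1.0353
    cross y-line → (5,1), t=0.4348
    cross y-line → (5,0), t=1.4701 (wall)
  → r_1 = 1.4701
beam 2: φ=-45°, α=300°
  d=(0.5000,-0.8660)  start (5,2)  tX=0.8800 tY=0.4850  stride 1/|dx|=2.0000 1/|dy|=1.1547
    cross y-line → (5,1), t=0.4850
    cross x-line → (6,1), t=0.8800 (wall)
  → r_2 = 0.8800
beam 3: φ=45°, α=30°
  d=(0.8660,0.5000)  start (5,2)  tX=0.5081 tY=1.1600  stride 1/|dx|=1.1547 1/|dy|=2.0000
    cross x-line → (6,2), t=0.5081 (wall)
  → r_3 = 0.5081
beam 4: φ=90°, α=75°
  d=(0.2588,0.9659)  start (5,2)  tX=1.7000 tY=0.6005  stride 1/|dx|=3.8637 1/|dy|=1.0353
    cross y-line → (5,3), t=0.6005
    cross y-line → (5,4), t=1.6357
    cross x-line → (6,4), t=1.7000 (wall)
  → r_4 = 1.7000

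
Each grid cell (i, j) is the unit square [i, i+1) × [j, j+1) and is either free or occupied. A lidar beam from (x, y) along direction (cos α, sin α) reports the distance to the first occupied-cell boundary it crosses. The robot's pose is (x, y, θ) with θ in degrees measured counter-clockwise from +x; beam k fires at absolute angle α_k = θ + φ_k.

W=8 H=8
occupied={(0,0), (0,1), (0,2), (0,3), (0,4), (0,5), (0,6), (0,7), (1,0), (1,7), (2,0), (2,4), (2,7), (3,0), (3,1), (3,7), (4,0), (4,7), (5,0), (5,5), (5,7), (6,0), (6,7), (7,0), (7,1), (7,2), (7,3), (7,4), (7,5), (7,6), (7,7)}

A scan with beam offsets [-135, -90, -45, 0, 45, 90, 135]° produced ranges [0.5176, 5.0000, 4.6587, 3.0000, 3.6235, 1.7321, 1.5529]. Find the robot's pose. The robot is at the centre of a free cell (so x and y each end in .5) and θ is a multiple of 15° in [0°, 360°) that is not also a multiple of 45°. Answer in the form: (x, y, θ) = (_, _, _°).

Candidates: 33 free-cell centres × 16 headings = 528 poses. Raycast each; keep the one whose scan matches to 4 dp.
  (5.5, 6.5, 285°): beam 1 = 1.0000 ≠ 0.5176 ✗
  (2.5, 5.5, 75°): beam 1 = 0.5774 ≠ 0.5176 ✗
  (5.5, 4.5, 210°): beam 2 = 0.5774 ≠ 5.0000 ✗
  (1.5, 6.5, 165°): beam 1 = 1.0000 ≠ 0.5176 ✗
  …
  (5.5, 4.5, 240°): r_1=0.5176, r_2=5.0000, r_3=4.6587, r_4=3.0000, r_5=3.6235, r_6=1.7321, r_7=1.5529 — all match ✓
No second candidate reproduces the full scan.

(x, y, θ) = (5.5, 4.5, 240°)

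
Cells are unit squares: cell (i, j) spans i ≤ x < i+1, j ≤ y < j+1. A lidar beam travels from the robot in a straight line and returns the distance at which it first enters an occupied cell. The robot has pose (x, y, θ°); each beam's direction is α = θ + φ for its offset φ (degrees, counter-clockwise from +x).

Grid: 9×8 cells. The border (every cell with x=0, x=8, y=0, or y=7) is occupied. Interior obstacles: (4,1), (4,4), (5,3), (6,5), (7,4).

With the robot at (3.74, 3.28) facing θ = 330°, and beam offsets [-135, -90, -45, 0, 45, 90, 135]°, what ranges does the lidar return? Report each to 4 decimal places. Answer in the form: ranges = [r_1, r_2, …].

beam 1: φ=-135°, α=195°
  direction (-0.9659, -0.2588); cell (3,3); t to first gridline: x 0.7661, y 1.0818 (then +1.0353 / +3.8637)
    (2,3) via x @ 0.7661
    (2,2) via y @ 1.0818
    (1,2) via x @ 1.8014
    (0,2) via x @ 2.8367  # hit
  → r_1 = 2.8367
beam 2: φ=-90°, α=240°
  direction (-0.5000, -0.8660); cell (3,3); t to first gridline: x 1.4800, y 0.3233 (then +2.0000 / +1.1547)
    (3,2) via y @ 0.3233
    (3,1) via y @ 1.4780
    (2,1) via x @ 1.4800
    (2,0) via y @ 2.6327  # hit
  → r_2 = 2.6327
beam 3: φ=-45°, α=285°
  direction (0.2588, -0.9659); cell (3,3); t to first gridline: x 1.0046, y 0.2899 (then +3.8637 / +1.0353)
    (3,2) via y @ 0.2899
    (4,2) via x @ 1.0046
    (4,1) via y @ 1.3252  # hit
  → r_3 = 1.3252
beam 4: φ=0°, α=330°
  direction (0.8660, -0.5000); cell (3,3); t to first gridline: x 0.3002, y 0.5600 (then +1.1547 / +2.0000)
    (4,3) via x @ 0.3002
    (4,2) via y @ 0.5600
    (5,2) via x @ 1.4549
    (5,1) via y @ 2.5600
    (6,1) via x @ 2.6096
    (7,1) via x @ 3.7643
    (7,0) via y @ 4.5600  # hit
  → r_4 = 4.5600
beam 5: φ=45°, α=15°
  direction (0.9659, 0.2588); cell (3,3); t to first gridline: x 0.2692, y 2.7819 (then +1.0353 / +3.8637)
    (4,3) via x @ 0.2692
    (5,3) via x @ 1.3044  # hit
  → r_5 = 1.3044
beam 6: φ=90°, α=60°
  direction (0.5000, 0.8660); cell (3,3); t to first gridline: x 0.5200, y 0.8314 (then +2.0000 / +1.1547)
    (4,3) via x @ 0.5200
    (4,4) via y @ 0.8314  # hit
  → r_6 = 0.8314
beam 7: φ=135°, α=105°
  direction (-0.2588, 0.9659); cell (3,3); t to first gridline: x 2.8591, y 0.7454 (then +3.8637 / +1.0353)
    (3,4) via y @ 0.7454
    (3,5) via y @ 1.7807
    (3,6) via y @ 2.8160
    (2,6) via x @ 2.8591
    (2,7) via y @ 3.8512  # hit
  → r_7 = 3.8512

ranges = [2.8367, 2.6327, 1.3252, 4.5600, 1.3044, 0.8314, 3.8512]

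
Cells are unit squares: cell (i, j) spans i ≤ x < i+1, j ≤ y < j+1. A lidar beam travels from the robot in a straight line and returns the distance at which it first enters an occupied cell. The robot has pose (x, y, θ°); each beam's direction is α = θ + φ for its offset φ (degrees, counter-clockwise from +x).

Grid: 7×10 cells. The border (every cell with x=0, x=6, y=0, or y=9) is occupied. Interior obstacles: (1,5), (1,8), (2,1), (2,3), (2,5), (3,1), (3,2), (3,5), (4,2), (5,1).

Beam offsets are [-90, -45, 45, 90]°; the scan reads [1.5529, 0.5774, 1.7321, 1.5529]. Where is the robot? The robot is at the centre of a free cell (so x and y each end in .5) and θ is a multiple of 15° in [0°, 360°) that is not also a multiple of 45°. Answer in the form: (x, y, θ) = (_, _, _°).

The pose lattice has 30·16 = 480 candidates. Test each by forward raycasting.
  (3.5, 6.5, 300°): beam 1 = 1.0000 ≠ 1.5529 ✗
  (2.5, 4.5, 210°): beam 1 = 0.5774 ≠ 1.5529 ✗
  (5.5, 4.5, 75°): beam 1 = 0.5176 ≠ 1.5529 ✗
  (5.5, 5.5, 30°): beam 1 = 1.0000 ≠ 1.5529 ✗
  (4.5, 3.5, 255°): beam 2 = 1.0000 ≠ 0.5774 ✗
  …
  (4.5, 3.5, 285°): r_1=1.5529, r_2=0.5774, r_3=1.7321, r_4=1.5529 — all match ✓
Only this pose fits every beam.

(x, y, θ) = (4.5, 3.5, 285°)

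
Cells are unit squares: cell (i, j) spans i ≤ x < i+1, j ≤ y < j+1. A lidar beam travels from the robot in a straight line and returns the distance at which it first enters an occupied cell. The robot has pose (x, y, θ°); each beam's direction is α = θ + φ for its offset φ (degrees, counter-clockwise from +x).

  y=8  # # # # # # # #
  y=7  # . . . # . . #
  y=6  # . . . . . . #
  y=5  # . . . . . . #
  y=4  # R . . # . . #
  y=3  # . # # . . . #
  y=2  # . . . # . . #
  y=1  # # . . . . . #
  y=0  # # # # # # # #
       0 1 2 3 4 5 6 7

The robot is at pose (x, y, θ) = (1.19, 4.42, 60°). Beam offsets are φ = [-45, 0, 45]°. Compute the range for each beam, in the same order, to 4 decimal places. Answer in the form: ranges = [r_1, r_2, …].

beam 1: φ=-45°, α=15°
  cosα=0.9659 sinα=0.2588 | (1,4) | tMaxX 0.8386 tMaxY 2.2409 | tΔX 1.0353 tΔY 3.8637
    t=0.8386 [x] (2,4)
    t=1.8738 [x] (3,4)
    t=2.2409 [y] (3,5)
    t=2.9091 [x] (4,5)
    t=3.9444 [x] (5,5)
    t=4.9797 [x] (6,5)
    t=6.0150 [x] (7,5) — stop
  → r_1 = 6.0150
beam 2: φ=0°, α=60°
  cosα=0.5000 sinα=0.8660 | (1,4) | tMaxX 1.6200 tMaxY 0.6697 | tΔX 2.0000 tΔY 1.1547
    t=0.6697 [y] (1,5)
    t=1.6200 [x] (2,5)
    t=1.8244 [y] (2,6)
    t=2.9791 [y] (2,7)
    t=3.6200 [x] (3,7)
    t=4.1338 [y] (3,8) — stop
  → r_2 = 4.1338
beam 3: φ=45°, α=105°
  cosα=-0.2588 sinα=0.9659 | (1,4) | tMaxX 0.7341 tMaxY 0.6005 | tΔX 3.8637 tΔY 1.0353
    t=0.6005 [y] (1,5)
    t=0.7341 [x] (0,5) — stop
  → r_3 = 0.7341

ranges = [6.0150, 4.1338, 0.7341]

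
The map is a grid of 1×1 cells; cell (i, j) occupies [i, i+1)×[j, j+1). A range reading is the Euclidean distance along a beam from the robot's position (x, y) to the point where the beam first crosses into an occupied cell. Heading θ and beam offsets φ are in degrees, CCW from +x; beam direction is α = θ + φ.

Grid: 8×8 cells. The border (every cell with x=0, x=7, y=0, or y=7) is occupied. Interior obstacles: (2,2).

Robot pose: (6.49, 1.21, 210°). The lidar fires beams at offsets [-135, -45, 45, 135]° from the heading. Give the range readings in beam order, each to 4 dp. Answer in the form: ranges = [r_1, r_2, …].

ranges = [1.9705, 3.6131, 0.2174, 0.5280]

beam 1: φ=-135°, α=75°
  cosα=0.2588 sinα=0.9659 | (6,1) | tMaxX 1.9705 tMaxY 0.8179 | tΔX 3.8637 tΔY 1.0353
    t=0.8179 [y] (6,2)
    t=1.8531 [y] (6,3)
    t=1.9705 [x] (7,3) — stop
  → r_1 = 1.9705
beam 2: φ=-45°, α=165°
  cosα=-0.9659 sinα=0.2588 | (6,1) | tMaxX 0.5073 tMaxY 3.0523 | tΔX 1.0353 tΔY 3.8637
    t=0.5073 [x] (5,1)
    t=1.5426 [x] (4,1)
    t=2.5778 [x] (3,1)
    t=3.0523 [y] (3,2)
    t=3.6131 [x] (2,2) — stop
  → r_2 = 3.6131
beam 3: φ=45°, α=255°
  cosα=-0.2588 sinα=-0.9659 | (6,1) | tMaxX 1.8932 tMaxY 0.2174 | tΔX 3.8637 tΔY 1.0353
    t=0.2174 [y] (6,0) — stop
  → r_3 = 0.2174
beam 4: φ=135°, α=345°
  cosα=0.9659 sinα=-0.2588 | (6,1) | tMaxX 0.5280 tMaxY 0.8114 | tΔX 1.0353 tΔY 3.8637
    t=0.5280 [x] (7,1) — stop
  → r_4 = 0.5280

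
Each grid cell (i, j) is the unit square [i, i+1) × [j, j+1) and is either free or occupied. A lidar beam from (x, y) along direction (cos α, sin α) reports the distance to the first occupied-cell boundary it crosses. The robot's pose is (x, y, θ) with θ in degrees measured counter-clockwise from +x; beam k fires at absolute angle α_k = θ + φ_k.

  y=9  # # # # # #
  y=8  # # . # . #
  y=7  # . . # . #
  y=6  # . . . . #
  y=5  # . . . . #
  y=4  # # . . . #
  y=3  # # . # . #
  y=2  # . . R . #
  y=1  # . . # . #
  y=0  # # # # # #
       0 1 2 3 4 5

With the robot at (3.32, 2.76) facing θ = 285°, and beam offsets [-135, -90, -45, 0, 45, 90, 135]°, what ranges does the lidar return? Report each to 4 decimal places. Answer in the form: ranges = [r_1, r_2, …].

beam 1: φ=-135°, α=150°
  dir = (cos 150°, sin 150°) = (-0.8660, 0.5000); from cell (3,2)
  next x-line at t=0.3695, next y-line at t=0.4800; Δt_x=1.1547, Δt_y=2.0000
    x: enter (2,2) at t=0.3695
    y: enter (2,3) at t=0.4800
    x: enter (1,3) at t=1.5242 ← occupied
  → r_1 = 1.5242
beam 2: φ=-90°, α=195°
  dir = (cos 195°, sin 195°) = (-0.9659, -0.2588); from cell (3,2)
  next x-line at t=0.3313, next y-line at t=2.9364; Δt_x=1.0353, Δt_y=3.8637
    x: enter (2,2) at t=0.3313
    x: enter (1,2) at t=1.3666
    x: enter (0,2) at t=2.4018 ← occupied
  → r_2 = 2.4018
beam 3: φ=-45°, α=240°
  dir = (cos 240°, sin 240°) = (-0.5000, -0.8660); from cell (3,2)
  next x-line at t=0.6400, next y-line at t=0.8776; Δt_x=2.0000, Δt_y=1.1547
    x: enter (2,2) at t=0.6400
    y: enter (2,1) at t=0.8776
    y: enter (2,0) at t=2.0323 ← occupied
  → r_3 = 2.0323
beam 4: φ=0°, α=285°
  dir = (cos 285°, sin 285°) = (0.2588, -0.9659); from cell (3,2)
  next x-line at t=2.6273, next y-line at t=0.7868; Δt_x=3.8637, Δt_y=1.0353
    y: enter (3,1) at t=0.7868 ← occupied
  → r_4 = 0.7868
beam 5: φ=45°, α=330°
  dir = (cos 330°, sin 330°) = (0.8660, -0.5000); from cell (3,2)
  next x-line at t=0.7852, next y-line at t=1.5200; Δt_x=1.1547, Δt_y=2.0000
    x: enter (4,2) at t=0.7852
    y: enter (4,1) at t=1.5200
    x: enter (5,1) at t=1.9399 ← occupied
  → r_5 = 1.9399
beam 6: φ=90°, α=15°
  dir = (cos 15°, sin 15°) = (0.9659, 0.2588); from cell (3,2)
  next x-line at t=0.7040, next y-line at t=0.9273; Δt_x=1.0353, Δt_y=3.8637
    x: enter (4,2) at t=0.7040
    y: enter (4,3) at t=0.9273
    x: enter (5,3) at t=1.7393 ← occupied
  → r_6 = 1.7393
beam 7: φ=135°, α=60°
  dir = (cos 60°, sin 60°) = (0.5000, 0.8660); from cell (3,2)
  next x-line at t=1.3600, next y-line at t=0.2771; Δt_x=2.0000, Δt_y=1.1547
    y: enter (3,3) at t=0.2771 ← occupied
  → r_7 = 0.2771

ranges = [1.5242, 2.4018, 2.0323, 0.7868, 1.9399, 1.7393, 0.2771]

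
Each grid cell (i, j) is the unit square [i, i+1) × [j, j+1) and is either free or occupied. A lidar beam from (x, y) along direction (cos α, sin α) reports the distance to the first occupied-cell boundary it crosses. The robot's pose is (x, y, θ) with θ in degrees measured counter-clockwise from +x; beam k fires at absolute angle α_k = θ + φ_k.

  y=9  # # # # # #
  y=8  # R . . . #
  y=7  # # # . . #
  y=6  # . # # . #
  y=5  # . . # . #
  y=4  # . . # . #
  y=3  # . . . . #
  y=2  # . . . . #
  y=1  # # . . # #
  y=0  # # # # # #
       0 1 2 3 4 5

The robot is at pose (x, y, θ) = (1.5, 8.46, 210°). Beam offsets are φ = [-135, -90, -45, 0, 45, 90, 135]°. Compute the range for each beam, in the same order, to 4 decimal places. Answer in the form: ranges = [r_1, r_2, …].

beam 1: φ=-135°, α=75°
  d=(0.2588,0.9659)  start (1,8)  tX=1.9319 tY=0.5590  stride 1/|dx|=3.8637 1/|dy|=1.0353
    cross y-line → (1,9), t=0.5590 (wall)
  → r_1 = 0.5590
beam 2: φ=-90°, α=120°
  d=(-0.5000,0.8660)  start (1,8)  tX=1.0000 tY=0.6235  stride 1/|dx|=2.0000 1/|dy|=1.1547
    cross y-line → (1,9), t=0.6235 (wall)
  → r_2 = 0.6235
beam 3: φ=-45°, α=165°
  d=(-0.9659,0.2588)  start (1,8)  tX=0.5176 tY=2.0864  stride 1/|dx|=1.0353 1/|dy|=3.8637
    cross x-line → (0,8), t=0.5176 (wall)
  → r_3 = 0.5176
beam 4: φ=0°, α=210°
  d=(-0.8660,-0.5000)  start (1,8)  tX=0.5774 tY=0.9200  stride 1/|dx|=1.1547 1/|dy|=2.0000
    cross x-line → (0,8), t=0.5774 (wall)
  → r_4 = 0.5774
beam 5: φ=45°, α=255°
  d=(-0.2588,-0.9659)  start (1,8)  tX=1.9319 tY=0.4762  stride 1/|dx|=3.8637 1/|dy|=1.0353
    cross y-line → (1,7), t=0.4762 (wall)
  → r_5 = 0.4762
beam 6: φ=90°, α=300°
  d=(0.5000,-0.8660)  start (1,8)  tX=1.0000 tY=0.5312  stride 1/|dx|=2.0000 1/|dy|=1.1547
    cross y-line → (1,7), t=0.5312 (wall)
  → r_6 = 0.5312
beam 7: φ=135°, α=345°
  d=(0.9659,-0.2588)  start (1,8)  tX=0.5176 tY=1.7773  stride 1/|dx|=1.0353 1/|dy|=3.8637
    cross x-line → (2,8), t=0.5176
    cross x-line → (3,8), t=1.5529
    cross y-line → (3,7), t=1.7773
    cross x-line → (4,7), t=2.5882
    cross x-line → (5,7), t=3.6235 (wall)
  → r_7 = 3.6235

ranges = [0.5590, 0.6235, 0.5176, 0.5774, 0.4762, 0.5312, 3.6235]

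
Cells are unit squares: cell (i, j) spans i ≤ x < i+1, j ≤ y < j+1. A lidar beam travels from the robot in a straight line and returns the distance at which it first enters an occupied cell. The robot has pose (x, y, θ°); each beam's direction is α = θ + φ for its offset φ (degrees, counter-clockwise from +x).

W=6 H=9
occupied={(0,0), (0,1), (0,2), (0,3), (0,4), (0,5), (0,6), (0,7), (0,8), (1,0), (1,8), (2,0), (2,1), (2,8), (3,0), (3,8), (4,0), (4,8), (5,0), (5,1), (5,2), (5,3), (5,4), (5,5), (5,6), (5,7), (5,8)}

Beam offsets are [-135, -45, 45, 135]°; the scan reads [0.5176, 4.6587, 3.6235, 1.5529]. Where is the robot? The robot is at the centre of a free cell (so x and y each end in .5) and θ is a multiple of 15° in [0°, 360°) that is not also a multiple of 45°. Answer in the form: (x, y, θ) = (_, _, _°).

Enumerate (i+0.5, j+0.5, θ) over the 27 free cells and 16 admissible headings. For each, cast all 4 beams and compare to the given ranges.
  (2.5, 2.5, 60°): beam 2 = 2.5882 ≠ 4.6587 ✗
  (2.5, 6.5, 30°): beam 1 = 5.6940 ≠ 0.5176 ✗
  (4.5, 7.5, 165°): beam 1 = 0.5774 ≠ 0.5176 ✗
  (3.5, 3.5, 300°): beam 1 = 2.5882 ≠ 0.5176 ✗
  …
  (1.5, 6.5, 330°): r_1=0.5176, r_2=4.6587, r_3=3.6235, r_4=1.5529 — all match ✓
Unique over the lattice → pose = (1.5, 6.5, 330°).

(x, y, θ) = (1.5, 6.5, 330°)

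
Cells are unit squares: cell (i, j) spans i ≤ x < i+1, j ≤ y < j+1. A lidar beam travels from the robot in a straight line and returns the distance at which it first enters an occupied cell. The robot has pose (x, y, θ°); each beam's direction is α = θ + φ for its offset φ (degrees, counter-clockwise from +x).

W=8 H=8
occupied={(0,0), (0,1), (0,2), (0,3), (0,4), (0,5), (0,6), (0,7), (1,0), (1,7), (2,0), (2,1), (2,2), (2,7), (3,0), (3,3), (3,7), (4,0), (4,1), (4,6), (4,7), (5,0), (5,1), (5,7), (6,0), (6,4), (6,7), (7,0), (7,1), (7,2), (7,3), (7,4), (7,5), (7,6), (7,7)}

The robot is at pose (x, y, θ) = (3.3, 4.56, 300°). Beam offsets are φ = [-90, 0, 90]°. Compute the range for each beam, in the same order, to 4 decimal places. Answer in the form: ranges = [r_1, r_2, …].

ranges = [2.6558, 0.6466, 4.2724]

beam 1: φ=-90°, α=210°
  dir = (cos 210°, sin 210°) = (-0.8660, -0.5000); from cell (3,4)
  next x-line at t=0.3464, next y-line at t=1.1200; Δt_x=1.1547, Δt_y=2.0000
    x: enter (2,4) at t=0.3464
    y: enter (2,3) at t=1.1200
    x: enter (1,3) at t=1.5011
    x: enter (0,3) at t=2.6558 ← occupied
  → r_1 = 2.6558
beam 2: φ=0°, α=300°
  dir = (cos 300°, sin 300°) = (0.5000, -0.8660); from cell (3,4)
  next x-line at t=1.4000, next y-line at t=0.6466; Δt_x=2.0000, Δt_y=1.1547
    y: enter (3,3) at t=0.6466 ← occupied
  → r_2 = 0.6466
beam 3: φ=90°, α=30°
  dir = (cos 30°, sin 30°) = (0.8660, 0.5000); from cell (3,4)
  next x-line at t=0.8083, next y-line at t=0.8800; Δt_x=1.1547, Δt_y=2.0000
    x: enter (4,4) at t=0.8083
    y: enter (4,5) at t=0.8800
    x: enter (5,5) at t=1.9630
    y: enter (5,6) at t=2.8800
    x: enter (6,6) at t=3.1177
    x: enter (7,6) at t=4.2724 ← occupied
  → r_3 = 4.2724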